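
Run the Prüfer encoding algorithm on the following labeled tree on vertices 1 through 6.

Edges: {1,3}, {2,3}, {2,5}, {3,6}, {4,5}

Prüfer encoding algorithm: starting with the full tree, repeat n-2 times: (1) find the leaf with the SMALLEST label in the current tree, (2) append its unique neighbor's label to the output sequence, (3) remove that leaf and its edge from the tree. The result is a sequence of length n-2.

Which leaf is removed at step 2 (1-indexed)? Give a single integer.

Answer: 4

Derivation:
Step 1: current leaves = {1,4,6}. Remove leaf 1 (neighbor: 3).
Step 2: current leaves = {4,6}. Remove leaf 4 (neighbor: 5).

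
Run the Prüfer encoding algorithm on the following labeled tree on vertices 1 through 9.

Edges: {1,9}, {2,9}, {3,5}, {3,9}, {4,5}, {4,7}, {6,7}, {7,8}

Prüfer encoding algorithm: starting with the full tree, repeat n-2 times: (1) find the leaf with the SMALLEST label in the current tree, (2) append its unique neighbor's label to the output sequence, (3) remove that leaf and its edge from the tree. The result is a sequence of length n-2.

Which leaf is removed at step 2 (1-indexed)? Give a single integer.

Step 1: current leaves = {1,2,6,8}. Remove leaf 1 (neighbor: 9).
Step 2: current leaves = {2,6,8}. Remove leaf 2 (neighbor: 9).

Answer: 2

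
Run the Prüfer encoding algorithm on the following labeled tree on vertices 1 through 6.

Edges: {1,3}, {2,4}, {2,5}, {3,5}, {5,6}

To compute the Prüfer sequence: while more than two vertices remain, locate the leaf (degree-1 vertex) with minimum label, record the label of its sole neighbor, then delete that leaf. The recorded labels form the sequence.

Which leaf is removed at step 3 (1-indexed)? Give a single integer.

Step 1: current leaves = {1,4,6}. Remove leaf 1 (neighbor: 3).
Step 2: current leaves = {3,4,6}. Remove leaf 3 (neighbor: 5).
Step 3: current leaves = {4,6}. Remove leaf 4 (neighbor: 2).

Answer: 4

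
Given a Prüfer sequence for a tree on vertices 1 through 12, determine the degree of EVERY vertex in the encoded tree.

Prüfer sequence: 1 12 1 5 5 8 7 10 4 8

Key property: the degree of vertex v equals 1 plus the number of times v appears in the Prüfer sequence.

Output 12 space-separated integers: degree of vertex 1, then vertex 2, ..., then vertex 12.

p_1 = 1: count[1] becomes 1
p_2 = 12: count[12] becomes 1
p_3 = 1: count[1] becomes 2
p_4 = 5: count[5] becomes 1
p_5 = 5: count[5] becomes 2
p_6 = 8: count[8] becomes 1
p_7 = 7: count[7] becomes 1
p_8 = 10: count[10] becomes 1
p_9 = 4: count[4] becomes 1
p_10 = 8: count[8] becomes 2
Degrees (1 + count): deg[1]=1+2=3, deg[2]=1+0=1, deg[3]=1+0=1, deg[4]=1+1=2, deg[5]=1+2=3, deg[6]=1+0=1, deg[7]=1+1=2, deg[8]=1+2=3, deg[9]=1+0=1, deg[10]=1+1=2, deg[11]=1+0=1, deg[12]=1+1=2

Answer: 3 1 1 2 3 1 2 3 1 2 1 2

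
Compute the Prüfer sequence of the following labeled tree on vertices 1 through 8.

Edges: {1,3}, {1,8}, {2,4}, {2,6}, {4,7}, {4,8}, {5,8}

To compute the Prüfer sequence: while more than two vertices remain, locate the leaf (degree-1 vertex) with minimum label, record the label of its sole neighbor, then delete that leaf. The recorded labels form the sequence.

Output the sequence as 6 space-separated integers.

Step 1: leaves = {3,5,6,7}. Remove smallest leaf 3, emit neighbor 1.
Step 2: leaves = {1,5,6,7}. Remove smallest leaf 1, emit neighbor 8.
Step 3: leaves = {5,6,7}. Remove smallest leaf 5, emit neighbor 8.
Step 4: leaves = {6,7,8}. Remove smallest leaf 6, emit neighbor 2.
Step 5: leaves = {2,7,8}. Remove smallest leaf 2, emit neighbor 4.
Step 6: leaves = {7,8}. Remove smallest leaf 7, emit neighbor 4.
Done: 2 vertices remain (4, 8). Sequence = [1 8 8 2 4 4]

Answer: 1 8 8 2 4 4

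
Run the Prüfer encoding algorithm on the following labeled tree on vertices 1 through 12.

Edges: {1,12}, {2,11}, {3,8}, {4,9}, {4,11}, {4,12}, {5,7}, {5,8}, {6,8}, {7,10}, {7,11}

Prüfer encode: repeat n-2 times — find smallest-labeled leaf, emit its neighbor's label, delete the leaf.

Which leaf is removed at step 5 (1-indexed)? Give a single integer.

Answer: 8

Derivation:
Step 1: current leaves = {1,2,3,6,9,10}. Remove leaf 1 (neighbor: 12).
Step 2: current leaves = {2,3,6,9,10,12}. Remove leaf 2 (neighbor: 11).
Step 3: current leaves = {3,6,9,10,12}. Remove leaf 3 (neighbor: 8).
Step 4: current leaves = {6,9,10,12}. Remove leaf 6 (neighbor: 8).
Step 5: current leaves = {8,9,10,12}. Remove leaf 8 (neighbor: 5).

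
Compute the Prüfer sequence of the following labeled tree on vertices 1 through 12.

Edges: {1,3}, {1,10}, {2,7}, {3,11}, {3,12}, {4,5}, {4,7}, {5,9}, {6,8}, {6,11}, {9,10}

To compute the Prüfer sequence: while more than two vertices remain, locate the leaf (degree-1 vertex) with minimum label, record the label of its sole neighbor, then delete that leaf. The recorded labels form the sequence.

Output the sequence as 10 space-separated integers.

Step 1: leaves = {2,8,12}. Remove smallest leaf 2, emit neighbor 7.
Step 2: leaves = {7,8,12}. Remove smallest leaf 7, emit neighbor 4.
Step 3: leaves = {4,8,12}. Remove smallest leaf 4, emit neighbor 5.
Step 4: leaves = {5,8,12}. Remove smallest leaf 5, emit neighbor 9.
Step 5: leaves = {8,9,12}. Remove smallest leaf 8, emit neighbor 6.
Step 6: leaves = {6,9,12}. Remove smallest leaf 6, emit neighbor 11.
Step 7: leaves = {9,11,12}. Remove smallest leaf 9, emit neighbor 10.
Step 8: leaves = {10,11,12}. Remove smallest leaf 10, emit neighbor 1.
Step 9: leaves = {1,11,12}. Remove smallest leaf 1, emit neighbor 3.
Step 10: leaves = {11,12}. Remove smallest leaf 11, emit neighbor 3.
Done: 2 vertices remain (3, 12). Sequence = [7 4 5 9 6 11 10 1 3 3]

Answer: 7 4 5 9 6 11 10 1 3 3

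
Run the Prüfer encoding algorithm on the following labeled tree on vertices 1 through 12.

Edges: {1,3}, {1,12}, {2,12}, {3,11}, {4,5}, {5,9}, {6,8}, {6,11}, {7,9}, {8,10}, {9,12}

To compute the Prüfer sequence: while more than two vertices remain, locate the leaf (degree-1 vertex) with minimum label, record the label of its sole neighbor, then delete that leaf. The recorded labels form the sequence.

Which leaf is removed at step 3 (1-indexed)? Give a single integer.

Step 1: current leaves = {2,4,7,10}. Remove leaf 2 (neighbor: 12).
Step 2: current leaves = {4,7,10}. Remove leaf 4 (neighbor: 5).
Step 3: current leaves = {5,7,10}. Remove leaf 5 (neighbor: 9).

Answer: 5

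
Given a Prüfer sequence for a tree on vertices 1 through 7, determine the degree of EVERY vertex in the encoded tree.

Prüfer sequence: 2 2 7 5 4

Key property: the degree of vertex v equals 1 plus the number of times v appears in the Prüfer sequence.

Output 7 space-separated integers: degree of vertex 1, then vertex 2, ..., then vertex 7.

Answer: 1 3 1 2 2 1 2

Derivation:
p_1 = 2: count[2] becomes 1
p_2 = 2: count[2] becomes 2
p_3 = 7: count[7] becomes 1
p_4 = 5: count[5] becomes 1
p_5 = 4: count[4] becomes 1
Degrees (1 + count): deg[1]=1+0=1, deg[2]=1+2=3, deg[3]=1+0=1, deg[4]=1+1=2, deg[5]=1+1=2, deg[6]=1+0=1, deg[7]=1+1=2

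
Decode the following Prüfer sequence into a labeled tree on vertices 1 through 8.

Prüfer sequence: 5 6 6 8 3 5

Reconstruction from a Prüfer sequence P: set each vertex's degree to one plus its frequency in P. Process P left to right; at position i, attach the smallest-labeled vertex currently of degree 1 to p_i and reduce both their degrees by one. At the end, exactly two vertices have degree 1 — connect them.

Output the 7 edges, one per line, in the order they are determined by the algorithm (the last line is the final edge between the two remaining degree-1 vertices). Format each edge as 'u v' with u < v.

Answer: 1 5
2 6
4 6
6 8
3 7
3 5
5 8

Derivation:
Initial degrees: {1:1, 2:1, 3:2, 4:1, 5:3, 6:3, 7:1, 8:2}
Step 1: smallest deg-1 vertex = 1, p_1 = 5. Add edge {1,5}. Now deg[1]=0, deg[5]=2.
Step 2: smallest deg-1 vertex = 2, p_2 = 6. Add edge {2,6}. Now deg[2]=0, deg[6]=2.
Step 3: smallest deg-1 vertex = 4, p_3 = 6. Add edge {4,6}. Now deg[4]=0, deg[6]=1.
Step 4: smallest deg-1 vertex = 6, p_4 = 8. Add edge {6,8}. Now deg[6]=0, deg[8]=1.
Step 5: smallest deg-1 vertex = 7, p_5 = 3. Add edge {3,7}. Now deg[7]=0, deg[3]=1.
Step 6: smallest deg-1 vertex = 3, p_6 = 5. Add edge {3,5}. Now deg[3]=0, deg[5]=1.
Final: two remaining deg-1 vertices are 5, 8. Add edge {5,8}.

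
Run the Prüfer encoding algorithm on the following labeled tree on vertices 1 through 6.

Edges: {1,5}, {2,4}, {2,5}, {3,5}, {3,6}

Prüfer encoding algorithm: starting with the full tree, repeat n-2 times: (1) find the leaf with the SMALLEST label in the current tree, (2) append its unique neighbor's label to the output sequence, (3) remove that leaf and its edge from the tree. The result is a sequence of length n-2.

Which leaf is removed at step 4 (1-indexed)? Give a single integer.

Answer: 5

Derivation:
Step 1: current leaves = {1,4,6}. Remove leaf 1 (neighbor: 5).
Step 2: current leaves = {4,6}. Remove leaf 4 (neighbor: 2).
Step 3: current leaves = {2,6}. Remove leaf 2 (neighbor: 5).
Step 4: current leaves = {5,6}. Remove leaf 5 (neighbor: 3).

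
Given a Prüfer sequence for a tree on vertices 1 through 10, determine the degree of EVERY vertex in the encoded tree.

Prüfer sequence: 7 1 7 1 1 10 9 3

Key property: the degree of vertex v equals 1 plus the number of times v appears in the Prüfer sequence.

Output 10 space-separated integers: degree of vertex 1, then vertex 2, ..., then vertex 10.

Answer: 4 1 2 1 1 1 3 1 2 2

Derivation:
p_1 = 7: count[7] becomes 1
p_2 = 1: count[1] becomes 1
p_3 = 7: count[7] becomes 2
p_4 = 1: count[1] becomes 2
p_5 = 1: count[1] becomes 3
p_6 = 10: count[10] becomes 1
p_7 = 9: count[9] becomes 1
p_8 = 3: count[3] becomes 1
Degrees (1 + count): deg[1]=1+3=4, deg[2]=1+0=1, deg[3]=1+1=2, deg[4]=1+0=1, deg[5]=1+0=1, deg[6]=1+0=1, deg[7]=1+2=3, deg[8]=1+0=1, deg[9]=1+1=2, deg[10]=1+1=2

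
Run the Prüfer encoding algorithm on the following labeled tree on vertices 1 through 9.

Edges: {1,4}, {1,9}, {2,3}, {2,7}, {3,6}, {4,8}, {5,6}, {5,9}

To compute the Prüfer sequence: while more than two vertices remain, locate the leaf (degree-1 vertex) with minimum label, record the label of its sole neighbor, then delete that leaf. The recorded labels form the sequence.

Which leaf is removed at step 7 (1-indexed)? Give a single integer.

Step 1: current leaves = {7,8}. Remove leaf 7 (neighbor: 2).
Step 2: current leaves = {2,8}. Remove leaf 2 (neighbor: 3).
Step 3: current leaves = {3,8}. Remove leaf 3 (neighbor: 6).
Step 4: current leaves = {6,8}. Remove leaf 6 (neighbor: 5).
Step 5: current leaves = {5,8}. Remove leaf 5 (neighbor: 9).
Step 6: current leaves = {8,9}. Remove leaf 8 (neighbor: 4).
Step 7: current leaves = {4,9}. Remove leaf 4 (neighbor: 1).

Answer: 4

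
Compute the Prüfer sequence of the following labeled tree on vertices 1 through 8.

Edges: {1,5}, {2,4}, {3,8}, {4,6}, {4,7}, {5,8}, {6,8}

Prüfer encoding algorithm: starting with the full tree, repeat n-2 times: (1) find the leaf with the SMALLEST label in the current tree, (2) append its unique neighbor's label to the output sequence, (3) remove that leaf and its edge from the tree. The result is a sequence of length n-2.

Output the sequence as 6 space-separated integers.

Step 1: leaves = {1,2,3,7}. Remove smallest leaf 1, emit neighbor 5.
Step 2: leaves = {2,3,5,7}. Remove smallest leaf 2, emit neighbor 4.
Step 3: leaves = {3,5,7}. Remove smallest leaf 3, emit neighbor 8.
Step 4: leaves = {5,7}. Remove smallest leaf 5, emit neighbor 8.
Step 5: leaves = {7,8}. Remove smallest leaf 7, emit neighbor 4.
Step 6: leaves = {4,8}. Remove smallest leaf 4, emit neighbor 6.
Done: 2 vertices remain (6, 8). Sequence = [5 4 8 8 4 6]

Answer: 5 4 8 8 4 6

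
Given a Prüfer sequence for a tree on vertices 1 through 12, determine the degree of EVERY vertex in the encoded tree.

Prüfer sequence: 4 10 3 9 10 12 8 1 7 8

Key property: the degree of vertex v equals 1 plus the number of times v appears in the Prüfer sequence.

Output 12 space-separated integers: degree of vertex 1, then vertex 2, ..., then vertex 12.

Answer: 2 1 2 2 1 1 2 3 2 3 1 2

Derivation:
p_1 = 4: count[4] becomes 1
p_2 = 10: count[10] becomes 1
p_3 = 3: count[3] becomes 1
p_4 = 9: count[9] becomes 1
p_5 = 10: count[10] becomes 2
p_6 = 12: count[12] becomes 1
p_7 = 8: count[8] becomes 1
p_8 = 1: count[1] becomes 1
p_9 = 7: count[7] becomes 1
p_10 = 8: count[8] becomes 2
Degrees (1 + count): deg[1]=1+1=2, deg[2]=1+0=1, deg[3]=1+1=2, deg[4]=1+1=2, deg[5]=1+0=1, deg[6]=1+0=1, deg[7]=1+1=2, deg[8]=1+2=3, deg[9]=1+1=2, deg[10]=1+2=3, deg[11]=1+0=1, deg[12]=1+1=2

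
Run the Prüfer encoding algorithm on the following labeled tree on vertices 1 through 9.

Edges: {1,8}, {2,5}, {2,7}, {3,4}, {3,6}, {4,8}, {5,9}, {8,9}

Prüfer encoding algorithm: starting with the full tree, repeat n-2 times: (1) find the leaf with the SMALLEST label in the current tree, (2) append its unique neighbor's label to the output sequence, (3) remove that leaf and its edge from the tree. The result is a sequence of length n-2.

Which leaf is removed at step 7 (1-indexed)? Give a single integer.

Step 1: current leaves = {1,6,7}. Remove leaf 1 (neighbor: 8).
Step 2: current leaves = {6,7}. Remove leaf 6 (neighbor: 3).
Step 3: current leaves = {3,7}. Remove leaf 3 (neighbor: 4).
Step 4: current leaves = {4,7}. Remove leaf 4 (neighbor: 8).
Step 5: current leaves = {7,8}. Remove leaf 7 (neighbor: 2).
Step 6: current leaves = {2,8}. Remove leaf 2 (neighbor: 5).
Step 7: current leaves = {5,8}. Remove leaf 5 (neighbor: 9).

Answer: 5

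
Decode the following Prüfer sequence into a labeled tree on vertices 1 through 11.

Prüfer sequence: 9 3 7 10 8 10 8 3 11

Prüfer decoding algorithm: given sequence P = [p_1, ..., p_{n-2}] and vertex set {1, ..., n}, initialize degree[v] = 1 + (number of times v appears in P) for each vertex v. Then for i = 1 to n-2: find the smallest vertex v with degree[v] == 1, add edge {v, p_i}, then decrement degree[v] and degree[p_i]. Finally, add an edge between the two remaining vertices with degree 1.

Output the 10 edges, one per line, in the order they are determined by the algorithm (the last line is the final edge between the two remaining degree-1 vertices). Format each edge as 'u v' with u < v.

Answer: 1 9
2 3
4 7
5 10
6 8
7 10
8 9
3 8
3 11
10 11

Derivation:
Initial degrees: {1:1, 2:1, 3:3, 4:1, 5:1, 6:1, 7:2, 8:3, 9:2, 10:3, 11:2}
Step 1: smallest deg-1 vertex = 1, p_1 = 9. Add edge {1,9}. Now deg[1]=0, deg[9]=1.
Step 2: smallest deg-1 vertex = 2, p_2 = 3. Add edge {2,3}. Now deg[2]=0, deg[3]=2.
Step 3: smallest deg-1 vertex = 4, p_3 = 7. Add edge {4,7}. Now deg[4]=0, deg[7]=1.
Step 4: smallest deg-1 vertex = 5, p_4 = 10. Add edge {5,10}. Now deg[5]=0, deg[10]=2.
Step 5: smallest deg-1 vertex = 6, p_5 = 8. Add edge {6,8}. Now deg[6]=0, deg[8]=2.
Step 6: smallest deg-1 vertex = 7, p_6 = 10. Add edge {7,10}. Now deg[7]=0, deg[10]=1.
Step 7: smallest deg-1 vertex = 9, p_7 = 8. Add edge {8,9}. Now deg[9]=0, deg[8]=1.
Step 8: smallest deg-1 vertex = 8, p_8 = 3. Add edge {3,8}. Now deg[8]=0, deg[3]=1.
Step 9: smallest deg-1 vertex = 3, p_9 = 11. Add edge {3,11}. Now deg[3]=0, deg[11]=1.
Final: two remaining deg-1 vertices are 10, 11. Add edge {10,11}.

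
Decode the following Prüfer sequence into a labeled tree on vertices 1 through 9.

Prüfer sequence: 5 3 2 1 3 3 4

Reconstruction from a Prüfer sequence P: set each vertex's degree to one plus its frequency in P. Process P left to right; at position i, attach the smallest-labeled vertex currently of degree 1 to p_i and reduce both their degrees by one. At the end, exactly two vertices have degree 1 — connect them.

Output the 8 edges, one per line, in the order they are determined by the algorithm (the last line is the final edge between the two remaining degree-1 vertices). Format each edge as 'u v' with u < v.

Answer: 5 6
3 5
2 7
1 2
1 3
3 8
3 4
4 9

Derivation:
Initial degrees: {1:2, 2:2, 3:4, 4:2, 5:2, 6:1, 7:1, 8:1, 9:1}
Step 1: smallest deg-1 vertex = 6, p_1 = 5. Add edge {5,6}. Now deg[6]=0, deg[5]=1.
Step 2: smallest deg-1 vertex = 5, p_2 = 3. Add edge {3,5}. Now deg[5]=0, deg[3]=3.
Step 3: smallest deg-1 vertex = 7, p_3 = 2. Add edge {2,7}. Now deg[7]=0, deg[2]=1.
Step 4: smallest deg-1 vertex = 2, p_4 = 1. Add edge {1,2}. Now deg[2]=0, deg[1]=1.
Step 5: smallest deg-1 vertex = 1, p_5 = 3. Add edge {1,3}. Now deg[1]=0, deg[3]=2.
Step 6: smallest deg-1 vertex = 8, p_6 = 3. Add edge {3,8}. Now deg[8]=0, deg[3]=1.
Step 7: smallest deg-1 vertex = 3, p_7 = 4. Add edge {3,4}. Now deg[3]=0, deg[4]=1.
Final: two remaining deg-1 vertices are 4, 9. Add edge {4,9}.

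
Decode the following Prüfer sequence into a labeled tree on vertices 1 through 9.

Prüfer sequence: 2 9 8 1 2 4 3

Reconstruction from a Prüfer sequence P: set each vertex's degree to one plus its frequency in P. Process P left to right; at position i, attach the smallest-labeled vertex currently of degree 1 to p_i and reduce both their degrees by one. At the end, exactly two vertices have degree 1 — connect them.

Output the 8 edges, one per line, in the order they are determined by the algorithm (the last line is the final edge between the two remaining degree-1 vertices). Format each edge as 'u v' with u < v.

Initial degrees: {1:2, 2:3, 3:2, 4:2, 5:1, 6:1, 7:1, 8:2, 9:2}
Step 1: smallest deg-1 vertex = 5, p_1 = 2. Add edge {2,5}. Now deg[5]=0, deg[2]=2.
Step 2: smallest deg-1 vertex = 6, p_2 = 9. Add edge {6,9}. Now deg[6]=0, deg[9]=1.
Step 3: smallest deg-1 vertex = 7, p_3 = 8. Add edge {7,8}. Now deg[7]=0, deg[8]=1.
Step 4: smallest deg-1 vertex = 8, p_4 = 1. Add edge {1,8}. Now deg[8]=0, deg[1]=1.
Step 5: smallest deg-1 vertex = 1, p_5 = 2. Add edge {1,2}. Now deg[1]=0, deg[2]=1.
Step 6: smallest deg-1 vertex = 2, p_6 = 4. Add edge {2,4}. Now deg[2]=0, deg[4]=1.
Step 7: smallest deg-1 vertex = 4, p_7 = 3. Add edge {3,4}. Now deg[4]=0, deg[3]=1.
Final: two remaining deg-1 vertices are 3, 9. Add edge {3,9}.

Answer: 2 5
6 9
7 8
1 8
1 2
2 4
3 4
3 9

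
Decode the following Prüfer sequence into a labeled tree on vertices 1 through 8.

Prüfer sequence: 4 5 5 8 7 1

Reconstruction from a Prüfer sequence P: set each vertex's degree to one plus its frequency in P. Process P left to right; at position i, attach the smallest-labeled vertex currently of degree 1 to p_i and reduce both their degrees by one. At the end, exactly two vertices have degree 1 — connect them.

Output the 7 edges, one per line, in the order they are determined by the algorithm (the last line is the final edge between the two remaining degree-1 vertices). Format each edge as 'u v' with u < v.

Answer: 2 4
3 5
4 5
5 8
6 7
1 7
1 8

Derivation:
Initial degrees: {1:2, 2:1, 3:1, 4:2, 5:3, 6:1, 7:2, 8:2}
Step 1: smallest deg-1 vertex = 2, p_1 = 4. Add edge {2,4}. Now deg[2]=0, deg[4]=1.
Step 2: smallest deg-1 vertex = 3, p_2 = 5. Add edge {3,5}. Now deg[3]=0, deg[5]=2.
Step 3: smallest deg-1 vertex = 4, p_3 = 5. Add edge {4,5}. Now deg[4]=0, deg[5]=1.
Step 4: smallest deg-1 vertex = 5, p_4 = 8. Add edge {5,8}. Now deg[5]=0, deg[8]=1.
Step 5: smallest deg-1 vertex = 6, p_5 = 7. Add edge {6,7}. Now deg[6]=0, deg[7]=1.
Step 6: smallest deg-1 vertex = 7, p_6 = 1. Add edge {1,7}. Now deg[7]=0, deg[1]=1.
Final: two remaining deg-1 vertices are 1, 8. Add edge {1,8}.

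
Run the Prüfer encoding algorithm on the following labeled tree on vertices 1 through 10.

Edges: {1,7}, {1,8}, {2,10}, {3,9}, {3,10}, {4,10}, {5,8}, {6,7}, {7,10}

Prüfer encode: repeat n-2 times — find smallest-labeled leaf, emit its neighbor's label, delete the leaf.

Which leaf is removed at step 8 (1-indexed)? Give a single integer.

Step 1: current leaves = {2,4,5,6,9}. Remove leaf 2 (neighbor: 10).
Step 2: current leaves = {4,5,6,9}. Remove leaf 4 (neighbor: 10).
Step 3: current leaves = {5,6,9}. Remove leaf 5 (neighbor: 8).
Step 4: current leaves = {6,8,9}. Remove leaf 6 (neighbor: 7).
Step 5: current leaves = {8,9}. Remove leaf 8 (neighbor: 1).
Step 6: current leaves = {1,9}. Remove leaf 1 (neighbor: 7).
Step 7: current leaves = {7,9}. Remove leaf 7 (neighbor: 10).
Step 8: current leaves = {9,10}. Remove leaf 9 (neighbor: 3).

Answer: 9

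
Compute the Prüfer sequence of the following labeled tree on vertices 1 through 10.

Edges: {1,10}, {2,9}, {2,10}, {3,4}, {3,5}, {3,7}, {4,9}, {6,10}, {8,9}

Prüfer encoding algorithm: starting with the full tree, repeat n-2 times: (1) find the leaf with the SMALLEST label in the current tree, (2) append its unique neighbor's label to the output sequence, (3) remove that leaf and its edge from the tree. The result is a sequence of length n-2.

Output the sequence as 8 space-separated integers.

Answer: 10 3 10 3 4 9 9 2

Derivation:
Step 1: leaves = {1,5,6,7,8}. Remove smallest leaf 1, emit neighbor 10.
Step 2: leaves = {5,6,7,8}. Remove smallest leaf 5, emit neighbor 3.
Step 3: leaves = {6,7,8}. Remove smallest leaf 6, emit neighbor 10.
Step 4: leaves = {7,8,10}. Remove smallest leaf 7, emit neighbor 3.
Step 5: leaves = {3,8,10}. Remove smallest leaf 3, emit neighbor 4.
Step 6: leaves = {4,8,10}. Remove smallest leaf 4, emit neighbor 9.
Step 7: leaves = {8,10}. Remove smallest leaf 8, emit neighbor 9.
Step 8: leaves = {9,10}. Remove smallest leaf 9, emit neighbor 2.
Done: 2 vertices remain (2, 10). Sequence = [10 3 10 3 4 9 9 2]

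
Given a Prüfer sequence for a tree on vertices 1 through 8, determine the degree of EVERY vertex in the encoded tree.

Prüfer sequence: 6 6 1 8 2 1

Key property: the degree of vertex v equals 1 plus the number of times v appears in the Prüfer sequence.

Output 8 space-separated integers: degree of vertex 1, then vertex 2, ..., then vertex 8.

p_1 = 6: count[6] becomes 1
p_2 = 6: count[6] becomes 2
p_3 = 1: count[1] becomes 1
p_4 = 8: count[8] becomes 1
p_5 = 2: count[2] becomes 1
p_6 = 1: count[1] becomes 2
Degrees (1 + count): deg[1]=1+2=3, deg[2]=1+1=2, deg[3]=1+0=1, deg[4]=1+0=1, deg[5]=1+0=1, deg[6]=1+2=3, deg[7]=1+0=1, deg[8]=1+1=2

Answer: 3 2 1 1 1 3 1 2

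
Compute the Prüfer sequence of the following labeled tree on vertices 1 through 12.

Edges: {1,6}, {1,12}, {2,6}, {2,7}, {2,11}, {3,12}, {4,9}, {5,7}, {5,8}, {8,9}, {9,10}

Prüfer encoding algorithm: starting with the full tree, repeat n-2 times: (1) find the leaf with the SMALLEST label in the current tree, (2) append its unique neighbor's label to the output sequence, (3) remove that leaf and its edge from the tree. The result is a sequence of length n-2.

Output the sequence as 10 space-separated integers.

Answer: 12 9 9 8 5 7 2 2 6 1

Derivation:
Step 1: leaves = {3,4,10,11}. Remove smallest leaf 3, emit neighbor 12.
Step 2: leaves = {4,10,11,12}. Remove smallest leaf 4, emit neighbor 9.
Step 3: leaves = {10,11,12}. Remove smallest leaf 10, emit neighbor 9.
Step 4: leaves = {9,11,12}. Remove smallest leaf 9, emit neighbor 8.
Step 5: leaves = {8,11,12}. Remove smallest leaf 8, emit neighbor 5.
Step 6: leaves = {5,11,12}. Remove smallest leaf 5, emit neighbor 7.
Step 7: leaves = {7,11,12}. Remove smallest leaf 7, emit neighbor 2.
Step 8: leaves = {11,12}. Remove smallest leaf 11, emit neighbor 2.
Step 9: leaves = {2,12}. Remove smallest leaf 2, emit neighbor 6.
Step 10: leaves = {6,12}. Remove smallest leaf 6, emit neighbor 1.
Done: 2 vertices remain (1, 12). Sequence = [12 9 9 8 5 7 2 2 6 1]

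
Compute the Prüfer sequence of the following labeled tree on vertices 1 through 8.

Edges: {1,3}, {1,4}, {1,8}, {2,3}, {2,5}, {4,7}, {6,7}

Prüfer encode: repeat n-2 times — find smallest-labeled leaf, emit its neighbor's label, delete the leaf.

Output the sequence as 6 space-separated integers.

Step 1: leaves = {5,6,8}. Remove smallest leaf 5, emit neighbor 2.
Step 2: leaves = {2,6,8}. Remove smallest leaf 2, emit neighbor 3.
Step 3: leaves = {3,6,8}. Remove smallest leaf 3, emit neighbor 1.
Step 4: leaves = {6,8}. Remove smallest leaf 6, emit neighbor 7.
Step 5: leaves = {7,8}. Remove smallest leaf 7, emit neighbor 4.
Step 6: leaves = {4,8}. Remove smallest leaf 4, emit neighbor 1.
Done: 2 vertices remain (1, 8). Sequence = [2 3 1 7 4 1]

Answer: 2 3 1 7 4 1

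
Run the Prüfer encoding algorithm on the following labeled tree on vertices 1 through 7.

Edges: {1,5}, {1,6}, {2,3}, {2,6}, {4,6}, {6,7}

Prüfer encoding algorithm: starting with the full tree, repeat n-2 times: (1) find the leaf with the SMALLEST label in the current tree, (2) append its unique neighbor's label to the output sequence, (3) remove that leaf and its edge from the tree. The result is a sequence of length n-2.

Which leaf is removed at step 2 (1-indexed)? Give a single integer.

Step 1: current leaves = {3,4,5,7}. Remove leaf 3 (neighbor: 2).
Step 2: current leaves = {2,4,5,7}. Remove leaf 2 (neighbor: 6).

Answer: 2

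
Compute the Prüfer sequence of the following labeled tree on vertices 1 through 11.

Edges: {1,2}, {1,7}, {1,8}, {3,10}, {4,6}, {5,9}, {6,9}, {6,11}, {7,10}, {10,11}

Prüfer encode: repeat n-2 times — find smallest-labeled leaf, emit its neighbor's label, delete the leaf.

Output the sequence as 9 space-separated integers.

Answer: 1 10 6 9 1 7 10 6 11

Derivation:
Step 1: leaves = {2,3,4,5,8}. Remove smallest leaf 2, emit neighbor 1.
Step 2: leaves = {3,4,5,8}. Remove smallest leaf 3, emit neighbor 10.
Step 3: leaves = {4,5,8}. Remove smallest leaf 4, emit neighbor 6.
Step 4: leaves = {5,8}. Remove smallest leaf 5, emit neighbor 9.
Step 5: leaves = {8,9}. Remove smallest leaf 8, emit neighbor 1.
Step 6: leaves = {1,9}. Remove smallest leaf 1, emit neighbor 7.
Step 7: leaves = {7,9}. Remove smallest leaf 7, emit neighbor 10.
Step 8: leaves = {9,10}. Remove smallest leaf 9, emit neighbor 6.
Step 9: leaves = {6,10}. Remove smallest leaf 6, emit neighbor 11.
Done: 2 vertices remain (10, 11). Sequence = [1 10 6 9 1 7 10 6 11]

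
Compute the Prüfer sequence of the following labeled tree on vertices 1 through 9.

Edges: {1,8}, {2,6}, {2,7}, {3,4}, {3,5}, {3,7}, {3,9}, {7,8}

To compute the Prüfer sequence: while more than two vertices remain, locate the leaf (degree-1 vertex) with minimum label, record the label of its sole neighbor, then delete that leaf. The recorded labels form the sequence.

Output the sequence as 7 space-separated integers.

Answer: 8 3 3 2 7 7 3

Derivation:
Step 1: leaves = {1,4,5,6,9}. Remove smallest leaf 1, emit neighbor 8.
Step 2: leaves = {4,5,6,8,9}. Remove smallest leaf 4, emit neighbor 3.
Step 3: leaves = {5,6,8,9}. Remove smallest leaf 5, emit neighbor 3.
Step 4: leaves = {6,8,9}. Remove smallest leaf 6, emit neighbor 2.
Step 5: leaves = {2,8,9}. Remove smallest leaf 2, emit neighbor 7.
Step 6: leaves = {8,9}. Remove smallest leaf 8, emit neighbor 7.
Step 7: leaves = {7,9}. Remove smallest leaf 7, emit neighbor 3.
Done: 2 vertices remain (3, 9). Sequence = [8 3 3 2 7 7 3]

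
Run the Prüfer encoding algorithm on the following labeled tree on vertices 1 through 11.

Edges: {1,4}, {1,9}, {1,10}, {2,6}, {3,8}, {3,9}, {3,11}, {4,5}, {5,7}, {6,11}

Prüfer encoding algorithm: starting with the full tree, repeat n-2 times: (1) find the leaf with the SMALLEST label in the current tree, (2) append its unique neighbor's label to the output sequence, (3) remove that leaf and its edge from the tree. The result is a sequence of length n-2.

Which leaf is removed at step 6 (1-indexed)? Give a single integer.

Answer: 8

Derivation:
Step 1: current leaves = {2,7,8,10}. Remove leaf 2 (neighbor: 6).
Step 2: current leaves = {6,7,8,10}. Remove leaf 6 (neighbor: 11).
Step 3: current leaves = {7,8,10,11}. Remove leaf 7 (neighbor: 5).
Step 4: current leaves = {5,8,10,11}. Remove leaf 5 (neighbor: 4).
Step 5: current leaves = {4,8,10,11}. Remove leaf 4 (neighbor: 1).
Step 6: current leaves = {8,10,11}. Remove leaf 8 (neighbor: 3).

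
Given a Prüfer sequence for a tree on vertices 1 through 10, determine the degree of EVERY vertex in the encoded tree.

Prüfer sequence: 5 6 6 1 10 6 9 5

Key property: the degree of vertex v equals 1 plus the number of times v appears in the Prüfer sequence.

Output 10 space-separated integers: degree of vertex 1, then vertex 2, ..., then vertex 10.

Answer: 2 1 1 1 3 4 1 1 2 2

Derivation:
p_1 = 5: count[5] becomes 1
p_2 = 6: count[6] becomes 1
p_3 = 6: count[6] becomes 2
p_4 = 1: count[1] becomes 1
p_5 = 10: count[10] becomes 1
p_6 = 6: count[6] becomes 3
p_7 = 9: count[9] becomes 1
p_8 = 5: count[5] becomes 2
Degrees (1 + count): deg[1]=1+1=2, deg[2]=1+0=1, deg[3]=1+0=1, deg[4]=1+0=1, deg[5]=1+2=3, deg[6]=1+3=4, deg[7]=1+0=1, deg[8]=1+0=1, deg[9]=1+1=2, deg[10]=1+1=2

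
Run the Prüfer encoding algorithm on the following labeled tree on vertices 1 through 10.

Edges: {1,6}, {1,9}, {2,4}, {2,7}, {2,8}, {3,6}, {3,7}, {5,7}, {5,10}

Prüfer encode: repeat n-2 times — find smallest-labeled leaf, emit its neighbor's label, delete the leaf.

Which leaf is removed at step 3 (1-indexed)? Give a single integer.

Step 1: current leaves = {4,8,9,10}. Remove leaf 4 (neighbor: 2).
Step 2: current leaves = {8,9,10}. Remove leaf 8 (neighbor: 2).
Step 3: current leaves = {2,9,10}. Remove leaf 2 (neighbor: 7).

Answer: 2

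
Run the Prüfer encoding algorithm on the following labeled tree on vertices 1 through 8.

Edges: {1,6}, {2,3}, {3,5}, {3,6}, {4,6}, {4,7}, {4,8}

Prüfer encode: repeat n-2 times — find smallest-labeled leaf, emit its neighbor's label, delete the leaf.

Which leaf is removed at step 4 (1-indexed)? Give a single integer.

Answer: 3

Derivation:
Step 1: current leaves = {1,2,5,7,8}. Remove leaf 1 (neighbor: 6).
Step 2: current leaves = {2,5,7,8}. Remove leaf 2 (neighbor: 3).
Step 3: current leaves = {5,7,8}. Remove leaf 5 (neighbor: 3).
Step 4: current leaves = {3,7,8}. Remove leaf 3 (neighbor: 6).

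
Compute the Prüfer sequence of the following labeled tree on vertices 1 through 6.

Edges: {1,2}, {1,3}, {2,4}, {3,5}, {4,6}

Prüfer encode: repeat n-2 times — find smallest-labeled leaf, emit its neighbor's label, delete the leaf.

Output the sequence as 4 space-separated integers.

Answer: 3 1 2 4

Derivation:
Step 1: leaves = {5,6}. Remove smallest leaf 5, emit neighbor 3.
Step 2: leaves = {3,6}. Remove smallest leaf 3, emit neighbor 1.
Step 3: leaves = {1,6}. Remove smallest leaf 1, emit neighbor 2.
Step 4: leaves = {2,6}. Remove smallest leaf 2, emit neighbor 4.
Done: 2 vertices remain (4, 6). Sequence = [3 1 2 4]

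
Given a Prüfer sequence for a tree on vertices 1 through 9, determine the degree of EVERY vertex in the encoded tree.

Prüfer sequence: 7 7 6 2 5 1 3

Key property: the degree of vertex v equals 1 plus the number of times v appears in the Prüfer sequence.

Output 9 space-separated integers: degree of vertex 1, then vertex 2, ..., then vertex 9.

p_1 = 7: count[7] becomes 1
p_2 = 7: count[7] becomes 2
p_3 = 6: count[6] becomes 1
p_4 = 2: count[2] becomes 1
p_5 = 5: count[5] becomes 1
p_6 = 1: count[1] becomes 1
p_7 = 3: count[3] becomes 1
Degrees (1 + count): deg[1]=1+1=2, deg[2]=1+1=2, deg[3]=1+1=2, deg[4]=1+0=1, deg[5]=1+1=2, deg[6]=1+1=2, deg[7]=1+2=3, deg[8]=1+0=1, deg[9]=1+0=1

Answer: 2 2 2 1 2 2 3 1 1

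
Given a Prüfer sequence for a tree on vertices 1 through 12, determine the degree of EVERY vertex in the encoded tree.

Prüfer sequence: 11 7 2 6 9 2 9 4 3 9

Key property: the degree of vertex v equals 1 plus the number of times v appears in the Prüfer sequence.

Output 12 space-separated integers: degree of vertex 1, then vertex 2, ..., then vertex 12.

Answer: 1 3 2 2 1 2 2 1 4 1 2 1

Derivation:
p_1 = 11: count[11] becomes 1
p_2 = 7: count[7] becomes 1
p_3 = 2: count[2] becomes 1
p_4 = 6: count[6] becomes 1
p_5 = 9: count[9] becomes 1
p_6 = 2: count[2] becomes 2
p_7 = 9: count[9] becomes 2
p_8 = 4: count[4] becomes 1
p_9 = 3: count[3] becomes 1
p_10 = 9: count[9] becomes 3
Degrees (1 + count): deg[1]=1+0=1, deg[2]=1+2=3, deg[3]=1+1=2, deg[4]=1+1=2, deg[5]=1+0=1, deg[6]=1+1=2, deg[7]=1+1=2, deg[8]=1+0=1, deg[9]=1+3=4, deg[10]=1+0=1, deg[11]=1+1=2, deg[12]=1+0=1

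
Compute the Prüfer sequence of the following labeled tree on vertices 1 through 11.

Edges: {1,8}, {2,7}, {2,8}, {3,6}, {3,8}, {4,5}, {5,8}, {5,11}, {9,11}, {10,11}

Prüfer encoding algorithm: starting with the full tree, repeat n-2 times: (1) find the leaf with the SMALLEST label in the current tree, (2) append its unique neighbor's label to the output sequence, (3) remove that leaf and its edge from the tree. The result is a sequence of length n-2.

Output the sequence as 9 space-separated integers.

Answer: 8 5 3 8 2 8 5 11 11

Derivation:
Step 1: leaves = {1,4,6,7,9,10}. Remove smallest leaf 1, emit neighbor 8.
Step 2: leaves = {4,6,7,9,10}. Remove smallest leaf 4, emit neighbor 5.
Step 3: leaves = {6,7,9,10}. Remove smallest leaf 6, emit neighbor 3.
Step 4: leaves = {3,7,9,10}. Remove smallest leaf 3, emit neighbor 8.
Step 5: leaves = {7,9,10}. Remove smallest leaf 7, emit neighbor 2.
Step 6: leaves = {2,9,10}. Remove smallest leaf 2, emit neighbor 8.
Step 7: leaves = {8,9,10}. Remove smallest leaf 8, emit neighbor 5.
Step 8: leaves = {5,9,10}. Remove smallest leaf 5, emit neighbor 11.
Step 9: leaves = {9,10}. Remove smallest leaf 9, emit neighbor 11.
Done: 2 vertices remain (10, 11). Sequence = [8 5 3 8 2 8 5 11 11]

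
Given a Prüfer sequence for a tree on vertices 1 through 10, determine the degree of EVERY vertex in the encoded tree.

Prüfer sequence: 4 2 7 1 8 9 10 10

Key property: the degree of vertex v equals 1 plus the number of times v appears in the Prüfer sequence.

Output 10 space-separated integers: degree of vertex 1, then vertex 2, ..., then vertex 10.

p_1 = 4: count[4] becomes 1
p_2 = 2: count[2] becomes 1
p_3 = 7: count[7] becomes 1
p_4 = 1: count[1] becomes 1
p_5 = 8: count[8] becomes 1
p_6 = 9: count[9] becomes 1
p_7 = 10: count[10] becomes 1
p_8 = 10: count[10] becomes 2
Degrees (1 + count): deg[1]=1+1=2, deg[2]=1+1=2, deg[3]=1+0=1, deg[4]=1+1=2, deg[5]=1+0=1, deg[6]=1+0=1, deg[7]=1+1=2, deg[8]=1+1=2, deg[9]=1+1=2, deg[10]=1+2=3

Answer: 2 2 1 2 1 1 2 2 2 3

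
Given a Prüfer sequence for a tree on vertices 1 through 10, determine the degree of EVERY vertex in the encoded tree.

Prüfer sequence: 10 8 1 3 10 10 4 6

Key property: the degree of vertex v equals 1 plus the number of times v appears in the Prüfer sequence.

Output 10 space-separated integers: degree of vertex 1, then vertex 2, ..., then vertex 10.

Answer: 2 1 2 2 1 2 1 2 1 4

Derivation:
p_1 = 10: count[10] becomes 1
p_2 = 8: count[8] becomes 1
p_3 = 1: count[1] becomes 1
p_4 = 3: count[3] becomes 1
p_5 = 10: count[10] becomes 2
p_6 = 10: count[10] becomes 3
p_7 = 4: count[4] becomes 1
p_8 = 6: count[6] becomes 1
Degrees (1 + count): deg[1]=1+1=2, deg[2]=1+0=1, deg[3]=1+1=2, deg[4]=1+1=2, deg[5]=1+0=1, deg[6]=1+1=2, deg[7]=1+0=1, deg[8]=1+1=2, deg[9]=1+0=1, deg[10]=1+3=4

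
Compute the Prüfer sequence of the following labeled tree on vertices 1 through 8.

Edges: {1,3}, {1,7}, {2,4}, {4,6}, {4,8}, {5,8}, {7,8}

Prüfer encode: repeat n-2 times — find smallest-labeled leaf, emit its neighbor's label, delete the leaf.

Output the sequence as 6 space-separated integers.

Step 1: leaves = {2,3,5,6}. Remove smallest leaf 2, emit neighbor 4.
Step 2: leaves = {3,5,6}. Remove smallest leaf 3, emit neighbor 1.
Step 3: leaves = {1,5,6}. Remove smallest leaf 1, emit neighbor 7.
Step 4: leaves = {5,6,7}. Remove smallest leaf 5, emit neighbor 8.
Step 5: leaves = {6,7}. Remove smallest leaf 6, emit neighbor 4.
Step 6: leaves = {4,7}. Remove smallest leaf 4, emit neighbor 8.
Done: 2 vertices remain (7, 8). Sequence = [4 1 7 8 4 8]

Answer: 4 1 7 8 4 8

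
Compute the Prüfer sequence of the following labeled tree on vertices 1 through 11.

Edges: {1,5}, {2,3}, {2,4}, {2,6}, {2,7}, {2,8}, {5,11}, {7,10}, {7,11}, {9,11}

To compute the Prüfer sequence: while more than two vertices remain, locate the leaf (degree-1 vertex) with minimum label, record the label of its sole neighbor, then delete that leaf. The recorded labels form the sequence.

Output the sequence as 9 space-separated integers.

Answer: 5 2 2 11 2 2 7 11 7

Derivation:
Step 1: leaves = {1,3,4,6,8,9,10}. Remove smallest leaf 1, emit neighbor 5.
Step 2: leaves = {3,4,5,6,8,9,10}. Remove smallest leaf 3, emit neighbor 2.
Step 3: leaves = {4,5,6,8,9,10}. Remove smallest leaf 4, emit neighbor 2.
Step 4: leaves = {5,6,8,9,10}. Remove smallest leaf 5, emit neighbor 11.
Step 5: leaves = {6,8,9,10}. Remove smallest leaf 6, emit neighbor 2.
Step 6: leaves = {8,9,10}. Remove smallest leaf 8, emit neighbor 2.
Step 7: leaves = {2,9,10}. Remove smallest leaf 2, emit neighbor 7.
Step 8: leaves = {9,10}. Remove smallest leaf 9, emit neighbor 11.
Step 9: leaves = {10,11}. Remove smallest leaf 10, emit neighbor 7.
Done: 2 vertices remain (7, 11). Sequence = [5 2 2 11 2 2 7 11 7]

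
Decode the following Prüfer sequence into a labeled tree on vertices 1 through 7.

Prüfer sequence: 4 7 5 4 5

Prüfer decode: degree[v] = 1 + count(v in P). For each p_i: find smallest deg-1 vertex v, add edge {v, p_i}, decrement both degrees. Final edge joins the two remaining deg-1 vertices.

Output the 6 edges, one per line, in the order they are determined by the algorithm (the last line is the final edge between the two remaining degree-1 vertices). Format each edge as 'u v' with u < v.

Answer: 1 4
2 7
3 5
4 6
4 5
5 7

Derivation:
Initial degrees: {1:1, 2:1, 3:1, 4:3, 5:3, 6:1, 7:2}
Step 1: smallest deg-1 vertex = 1, p_1 = 4. Add edge {1,4}. Now deg[1]=0, deg[4]=2.
Step 2: smallest deg-1 vertex = 2, p_2 = 7. Add edge {2,7}. Now deg[2]=0, deg[7]=1.
Step 3: smallest deg-1 vertex = 3, p_3 = 5. Add edge {3,5}. Now deg[3]=0, deg[5]=2.
Step 4: smallest deg-1 vertex = 6, p_4 = 4. Add edge {4,6}. Now deg[6]=0, deg[4]=1.
Step 5: smallest deg-1 vertex = 4, p_5 = 5. Add edge {4,5}. Now deg[4]=0, deg[5]=1.
Final: two remaining deg-1 vertices are 5, 7. Add edge {5,7}.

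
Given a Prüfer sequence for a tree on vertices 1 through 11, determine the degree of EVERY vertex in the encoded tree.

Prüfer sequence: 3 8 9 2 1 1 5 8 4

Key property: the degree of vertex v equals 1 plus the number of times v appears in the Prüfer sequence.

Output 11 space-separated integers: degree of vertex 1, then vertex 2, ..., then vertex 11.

Answer: 3 2 2 2 2 1 1 3 2 1 1

Derivation:
p_1 = 3: count[3] becomes 1
p_2 = 8: count[8] becomes 1
p_3 = 9: count[9] becomes 1
p_4 = 2: count[2] becomes 1
p_5 = 1: count[1] becomes 1
p_6 = 1: count[1] becomes 2
p_7 = 5: count[5] becomes 1
p_8 = 8: count[8] becomes 2
p_9 = 4: count[4] becomes 1
Degrees (1 + count): deg[1]=1+2=3, deg[2]=1+1=2, deg[3]=1+1=2, deg[4]=1+1=2, deg[5]=1+1=2, deg[6]=1+0=1, deg[7]=1+0=1, deg[8]=1+2=3, deg[9]=1+1=2, deg[10]=1+0=1, deg[11]=1+0=1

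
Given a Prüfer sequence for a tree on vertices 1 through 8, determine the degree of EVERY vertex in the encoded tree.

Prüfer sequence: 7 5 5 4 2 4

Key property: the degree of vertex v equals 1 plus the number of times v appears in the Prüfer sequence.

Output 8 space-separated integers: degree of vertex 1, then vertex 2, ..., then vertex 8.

p_1 = 7: count[7] becomes 1
p_2 = 5: count[5] becomes 1
p_3 = 5: count[5] becomes 2
p_4 = 4: count[4] becomes 1
p_5 = 2: count[2] becomes 1
p_6 = 4: count[4] becomes 2
Degrees (1 + count): deg[1]=1+0=1, deg[2]=1+1=2, deg[3]=1+0=1, deg[4]=1+2=3, deg[5]=1+2=3, deg[6]=1+0=1, deg[7]=1+1=2, deg[8]=1+0=1

Answer: 1 2 1 3 3 1 2 1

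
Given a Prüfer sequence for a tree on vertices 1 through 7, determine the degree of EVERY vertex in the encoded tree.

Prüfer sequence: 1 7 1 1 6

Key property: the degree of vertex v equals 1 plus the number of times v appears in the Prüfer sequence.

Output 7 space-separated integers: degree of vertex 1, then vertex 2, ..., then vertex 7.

Answer: 4 1 1 1 1 2 2

Derivation:
p_1 = 1: count[1] becomes 1
p_2 = 7: count[7] becomes 1
p_3 = 1: count[1] becomes 2
p_4 = 1: count[1] becomes 3
p_5 = 6: count[6] becomes 1
Degrees (1 + count): deg[1]=1+3=4, deg[2]=1+0=1, deg[3]=1+0=1, deg[4]=1+0=1, deg[5]=1+0=1, deg[6]=1+1=2, deg[7]=1+1=2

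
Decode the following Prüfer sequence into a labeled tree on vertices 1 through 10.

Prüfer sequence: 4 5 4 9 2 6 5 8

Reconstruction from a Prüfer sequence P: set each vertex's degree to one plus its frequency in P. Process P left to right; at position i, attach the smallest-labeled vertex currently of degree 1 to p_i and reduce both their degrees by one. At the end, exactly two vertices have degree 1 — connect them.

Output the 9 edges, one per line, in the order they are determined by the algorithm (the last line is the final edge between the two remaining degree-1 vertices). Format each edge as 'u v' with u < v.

Answer: 1 4
3 5
4 7
4 9
2 9
2 6
5 6
5 8
8 10

Derivation:
Initial degrees: {1:1, 2:2, 3:1, 4:3, 5:3, 6:2, 7:1, 8:2, 9:2, 10:1}
Step 1: smallest deg-1 vertex = 1, p_1 = 4. Add edge {1,4}. Now deg[1]=0, deg[4]=2.
Step 2: smallest deg-1 vertex = 3, p_2 = 5. Add edge {3,5}. Now deg[3]=0, deg[5]=2.
Step 3: smallest deg-1 vertex = 7, p_3 = 4. Add edge {4,7}. Now deg[7]=0, deg[4]=1.
Step 4: smallest deg-1 vertex = 4, p_4 = 9. Add edge {4,9}. Now deg[4]=0, deg[9]=1.
Step 5: smallest deg-1 vertex = 9, p_5 = 2. Add edge {2,9}. Now deg[9]=0, deg[2]=1.
Step 6: smallest deg-1 vertex = 2, p_6 = 6. Add edge {2,6}. Now deg[2]=0, deg[6]=1.
Step 7: smallest deg-1 vertex = 6, p_7 = 5. Add edge {5,6}. Now deg[6]=0, deg[5]=1.
Step 8: smallest deg-1 vertex = 5, p_8 = 8. Add edge {5,8}. Now deg[5]=0, deg[8]=1.
Final: two remaining deg-1 vertices are 8, 10. Add edge {8,10}.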